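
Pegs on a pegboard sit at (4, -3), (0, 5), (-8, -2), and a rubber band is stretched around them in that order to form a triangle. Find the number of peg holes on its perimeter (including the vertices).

The number of boundary lattice points is Σ gcd(|Δx|,|Δy|) = gcd(4,8) + gcd(8,7) + gcd(12,1) = 4+1+1 = 6.

6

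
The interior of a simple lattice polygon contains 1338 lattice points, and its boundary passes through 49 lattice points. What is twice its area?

2723

Pick's theorem states A = I + B/2 − 1, so A = 1338 + 49/2 − 1 = 2723/2.
Hence 2A = 2723.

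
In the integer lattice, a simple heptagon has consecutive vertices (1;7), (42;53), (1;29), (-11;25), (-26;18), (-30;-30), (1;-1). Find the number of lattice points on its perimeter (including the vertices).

Summing gcd(|Δx|,|Δy|) over the edges gives the boundary count: gcd(41,46) + gcd(41,24) + gcd(12,4) + gcd(15,7) + gcd(4,48) + gcd(31,29) + gcd(0,8) = 1+1+4+1+4+1+8 = 20.

20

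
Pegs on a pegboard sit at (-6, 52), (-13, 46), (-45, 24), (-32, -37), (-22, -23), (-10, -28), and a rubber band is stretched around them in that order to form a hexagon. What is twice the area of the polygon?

By the shoelace formula, twice the signed area is |((-6)·46 − (-13)·52) + ((-13)·24 − (-45)·46) + ((-45)·(-37) − (-32)·24) + ((-32)·(-23) − (-22)·(-37)) + ((-22)·(-28) − (-10)·(-23)) + ((-10)·52 − (-6)·(-28))| = 4211, so the area is 2105.5.

4211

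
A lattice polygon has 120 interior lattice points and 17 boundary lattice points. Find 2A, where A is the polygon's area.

Pick's theorem states A = I + B/2 − 1, so A = 120 + 17/2 − 1 = 255/2.
Hence 2A = 255.

255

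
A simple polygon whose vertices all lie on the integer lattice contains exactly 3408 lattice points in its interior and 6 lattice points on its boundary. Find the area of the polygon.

3410

Pick's theorem states A = I + B/2 − 1, so A = 3408 + 6/2 − 1 = 3410.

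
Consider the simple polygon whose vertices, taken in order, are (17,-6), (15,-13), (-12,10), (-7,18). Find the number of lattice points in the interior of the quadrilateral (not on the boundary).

261

Using the shoelace formula, 2A = |(17·(-13) − 15·(-6)) + (15·10 − (-12)·(-13)) + ((-12)·18 − (-7)·10) + ((-7)·(-6) − 17·18)| = 547, so the area is 273.5.
Summing gcd(|Δx|,|Δy|) over the edges gives the boundary count: gcd(2,7) + gcd(27,23) + gcd(5,8) + gcd(24,24) = 1+1+1+24 = 27.
By Pick's theorem A = I + B/2 − 1, so I = 273.5 − 27/2 + 1 = 261.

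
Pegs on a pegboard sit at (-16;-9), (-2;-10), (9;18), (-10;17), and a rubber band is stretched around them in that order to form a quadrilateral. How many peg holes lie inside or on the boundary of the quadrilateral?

Using the shoelace formula, 2A = |[(-16)·(-10) − (-2)·(-9)] + [(-2)·18 − 9·(-10)] + [9·17 − (-10)·18] + [(-10)·(-9) − (-16)·17]| = 891, so the area is 891/2.
Along each edge there are gcd(|Δx|,|Δy|)+1 lattice points, so counting each shared vertex once the boundary has gcd(14,1) + gcd(11,28) + gcd(19,1) + gcd(6,26) = 1+1+1+2 = 5.
Pick's theorem gives I = A − B/2 + 1 = 891/2 − 5/2 + 1 = 444, so the closed region contains I + B = 444 + 5 = 449 lattice points.

449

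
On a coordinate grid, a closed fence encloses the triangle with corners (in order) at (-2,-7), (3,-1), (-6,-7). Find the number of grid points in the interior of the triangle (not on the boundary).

The shoelace formula gives twice the area as |[(-2)·(-1) − 3·(-7)] + [3·(-7) − (-6)·(-1)] + [(-6)·(-7) − (-2)·(-7)]| = 24, so the area is 12.
Along each edge there are gcd(|Δx|,|Δy|)+1 lattice points, so counting each shared vertex once the boundary has gcd(5,6) + gcd(9,6) + gcd(4,0) = 1+3+4 = 8.
By Pick's theorem A = I + B/2 − 1, so I = 12 − 8/2 + 1 = 9.

9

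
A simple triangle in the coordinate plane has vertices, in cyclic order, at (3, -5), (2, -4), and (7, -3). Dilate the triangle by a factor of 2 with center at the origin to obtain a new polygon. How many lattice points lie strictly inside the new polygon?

9

The shoelace formula gives twice the area as |[3·(-4) − 2·(-5)] + [2·(-3) − 7·(-4)] + [7·(-5) − 3·(-3)]| = 6, so the area is 3.
The number of boundary lattice points is Σ gcd(|Δx|,|Δy|) = gcd(1,1) + gcd(5,1) + gcd(4,2) = 1+1+2 = 4.
Scaling by 2 multiplies the area by 2² = 4 (so the new area is 12) and multiplies the boundary lattice-point count by 2, giving 8.
By Pick's theorem, the interior count of the dilated polygon is 12 − 8/2 + 1 = 9.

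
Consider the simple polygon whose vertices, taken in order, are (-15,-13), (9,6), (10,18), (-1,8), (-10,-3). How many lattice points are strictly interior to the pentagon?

The shoelace formula gives twice the area as |((-15)·6 − 9·(-13)) + (9·18 − 10·6) + (10·8 − (-1)·18) + ((-1)·(-3) − (-10)·8) + ((-10)·(-13) − (-15)·(-3))| = 395, so the area is 197.5.
Along each edge there are gcd(|Δx|,|Δy|)+1 lattice points, so counting each shared vertex once the boundary has gcd(24,19) + gcd(1,12) + gcd(11,10) + gcd(9,11) + gcd(5,10) = 1+1+1+1+5 = 9.
Pick's theorem gives I = A − B/2 + 1 = 197.5 − 9/2 + 1 = 194.

194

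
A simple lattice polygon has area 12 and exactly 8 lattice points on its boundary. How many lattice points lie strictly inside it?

From Pick's theorem, I = A − B/2 + 1 = 12 − 8/2 + 1 = 9.

9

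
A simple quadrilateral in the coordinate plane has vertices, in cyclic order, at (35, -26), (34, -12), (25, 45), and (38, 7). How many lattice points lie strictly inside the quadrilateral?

234

The shoelace formula gives twice the area as |(35·(-12) − 34·(-26)) + (34·45 − 25·(-12)) + (25·7 − 38·45) + (38·(-26) − 35·7)| = 474, so the area is 237.
The number of boundary lattice points is Σ gcd(|Δx|,|Δy|) = gcd(1,14) + gcd(9,57) + gcd(13,38) + gcd(3,33) = 1+3+1+3 = 8.
By Pick's theorem A = I + B/2 − 1, so I = 237 − 8/2 + 1 = 234.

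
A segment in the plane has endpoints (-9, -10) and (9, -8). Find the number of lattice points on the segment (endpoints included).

3

The number of lattice points on a segment between lattice points is gcd(|Δx|,|Δy|) + 1 = gcd(18,2) + 1 = 2 + 1 = 3.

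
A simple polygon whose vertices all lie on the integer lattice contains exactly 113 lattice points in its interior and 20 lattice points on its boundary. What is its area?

By Pick's theorem, A = I + B/2 − 1 = 113 + 20/2 − 1 = 122.

122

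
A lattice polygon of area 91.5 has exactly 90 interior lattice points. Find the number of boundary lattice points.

Pick's theorem gives A = I + B/2 − 1, so B = 2(A − I + 1) = 2(91.5 − 90 + 1) = 5.

5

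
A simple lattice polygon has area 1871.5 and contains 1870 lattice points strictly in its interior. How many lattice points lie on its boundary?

Pick's theorem gives A = I + B/2 − 1, so B = 2(A − I + 1) = 2(1871.5 − 1870 + 1) = 5.

5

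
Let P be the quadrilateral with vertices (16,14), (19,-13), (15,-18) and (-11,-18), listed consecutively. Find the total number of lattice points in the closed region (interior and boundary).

Using the shoelace formula, 2A = |(16·(-13) − 19·14) + (19·(-18) − 15·(-13)) + (15·(-18) − (-11)·(-18)) + ((-11)·14 − 16·(-18))| = 955, so the area is 955/2.
Summing gcd(|Δx|,|Δy|) over the edges gives the boundary count: gcd(3,27) + gcd(4,5) + gcd(26,0) + gcd(27,32) = 3+1+26+1 = 31.
Pick's theorem gives I = A − B/2 + 1 = 955/2 − 31/2 + 1 = 463, so the closed region contains I + B = 463 + 31 = 494 lattice points.

494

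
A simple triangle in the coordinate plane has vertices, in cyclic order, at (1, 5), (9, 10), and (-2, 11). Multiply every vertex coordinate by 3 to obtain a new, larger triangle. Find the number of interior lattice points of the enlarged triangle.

277

Using the shoelace formula, 2A = |[1·10 − 9·5] + [9·11 − (-2)·10] + [(-2)·5 − 1·11]| = 63, so the area is 31.5.
The number of boundary lattice points is Σ gcd(|Δx|,|Δy|) = gcd(8,5) + gcd(11,1) + gcd(3,6) = 1+1+3 = 5.
Scaling by 3 multiplies the area by 3² = 9 (so the new area is 283.5) and multiplies the boundary lattice-point count by 3, giving 15.
By Pick's theorem, the interior count of the dilated polygon is 283.5 − 15/2 + 1 = 277.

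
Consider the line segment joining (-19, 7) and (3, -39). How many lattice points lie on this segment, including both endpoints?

The number of lattice points on a segment between lattice points is gcd(|Δx|,|Δy|) + 1 = gcd(22,46) + 1 = 2 + 1 = 3.

3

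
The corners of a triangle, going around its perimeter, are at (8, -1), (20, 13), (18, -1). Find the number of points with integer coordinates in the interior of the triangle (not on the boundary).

By the shoelace formula, twice the signed area is |(8·13 − 20·(-1)) + (20·(-1) − 18·13) + (18·(-1) − 8·(-1))| = 140, so the area is 70.
The number of boundary lattice points is Σ gcd(|Δx|,|Δy|) = gcd(12,14) + gcd(2,14) + gcd(10,0) = 2+2+10 = 14.
Pick's theorem gives I = A − B/2 + 1 = 70 − 14/2 + 1 = 64.

64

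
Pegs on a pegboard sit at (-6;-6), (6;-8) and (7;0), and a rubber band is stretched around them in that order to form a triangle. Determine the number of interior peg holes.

48

Using the shoelace formula, 2A = |[(-6)·(-8) − 6·(-6)] + [6·0 − 7·(-8)] + [7·(-6) − (-6)·0]| = 98, so the area is 49.
Summing gcd(|Δx|,|Δy|) over the edges gives the boundary count: gcd(12,2) + gcd(1,8) + gcd(13,6) = 2+1+1 = 4.
Pick's theorem gives I = A − B/2 + 1 = 49 − 4/2 + 1 = 48.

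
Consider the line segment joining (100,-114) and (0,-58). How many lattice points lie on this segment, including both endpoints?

5

The number of lattice points on a segment between lattice points is gcd(|Δx|,|Δy|) + 1 = gcd(100,56) + 1 = 4 + 1 = 5.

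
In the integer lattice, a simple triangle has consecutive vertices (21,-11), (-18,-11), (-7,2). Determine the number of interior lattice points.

234

By the shoelace formula, twice the signed area is |[21·(-11) − (-18)·(-11)] + [(-18)·2 − (-7)·(-11)] + [(-7)·(-11) − 21·2]| = 507, so the area is 507/2.
Along each edge there are gcd(|Δx|,|Δy|)+1 lattice points, so counting each shared vertex once the boundary has gcd(39,0) + gcd(11,13) + gcd(28,13) = 39+1+1 = 41.
Pick's theorem gives I = A − B/2 + 1 = 507/2 − 41/2 + 1 = 234.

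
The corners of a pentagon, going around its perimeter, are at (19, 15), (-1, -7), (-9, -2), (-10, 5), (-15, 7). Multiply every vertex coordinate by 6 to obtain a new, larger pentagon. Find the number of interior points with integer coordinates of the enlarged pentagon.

10726

Using the shoelace formula, 2A = |(19·(-7) − (-1)·15) + ((-1)·(-2) − (-9)·(-7)) + ((-9)·5 − (-10)·(-2)) + ((-10)·7 − (-15)·5) + ((-15)·15 − 19·7)| = 597, so the area is 298.5.
The number of boundary lattice points is Σ gcd(|Δx|,|Δy|) = gcd(20,22) + gcd(8,5) + gcd(1,7) + gcd(5,2) + gcd(34,8) = 2+1+1+1+2 = 7.
Scaling by 6 multiplies the area by 6² = 36 (so the new area is 10746) and multiplies the boundary lattice-point count by 6, giving 42.
By Pick's theorem, the interior count of the dilated polygon is 10746 − 42/2 + 1 = 10726.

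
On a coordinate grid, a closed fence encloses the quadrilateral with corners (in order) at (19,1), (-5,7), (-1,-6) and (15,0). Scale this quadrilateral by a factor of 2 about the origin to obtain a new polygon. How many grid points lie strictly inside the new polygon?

Using the shoelace formula, 2A = |(19·7 − (-5)·1) + ((-5)·(-6) − (-1)·7) + ((-1)·0 − 15·(-6)) + (15·1 − 19·0)| = 280, so the area is 140.
Along each edge there are gcd(|Δx|,|Δy|)+1 lattice points, so counting each shared vertex once the boundary has gcd(24,6) + gcd(4,13) + gcd(16,6) + gcd(4,1) = 6+1+2+1 = 10.
Scaling by 2 multiplies the area by 2² = 4 (so the new area is 560) and multiplies the boundary lattice-point count by 2, giving 20.
By Pick's theorem, the interior count of the dilated polygon is 560 − 20/2 + 1 = 551.

551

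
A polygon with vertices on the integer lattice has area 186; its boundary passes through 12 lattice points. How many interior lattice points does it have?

181

Pick's theorem A = I + B/2 − 1 rearranges to I = A − B/2 + 1 = 186 − 12/2 + 1 = 181.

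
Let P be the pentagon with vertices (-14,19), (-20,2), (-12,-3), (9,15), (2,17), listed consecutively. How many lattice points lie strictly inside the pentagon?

By the shoelace formula, twice the signed area is |[(-14)·2 − (-20)·19] + [(-20)·(-3) − (-12)·2] + [(-12)·15 − 9·(-3)] + [9·17 − 2·15] + [2·19 − (-14)·17]| = 682, so the area is 341.
The number of boundary lattice points is Σ gcd(|Δx|,|Δy|) = gcd(6,17) + gcd(8,5) + gcd(21,18) + gcd(7,2) + gcd(16,2) = 1+1+3+1+2 = 8.
By Pick's theorem A = I + B/2 − 1, so I = 341 − 8/2 + 1 = 338.

338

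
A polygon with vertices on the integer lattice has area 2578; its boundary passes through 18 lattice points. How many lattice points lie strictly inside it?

From Pick's theorem, I = A − B/2 + 1 = 2578 − 18/2 + 1 = 2570.

2570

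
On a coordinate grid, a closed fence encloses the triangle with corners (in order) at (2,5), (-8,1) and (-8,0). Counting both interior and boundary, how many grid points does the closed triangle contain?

10

Using the shoelace formula, 2A = |[2·1 − (-8)·5] + [(-8)·0 − (-8)·1] + [(-8)·5 − 2·0]| = 10, so the area is 5.
Along each edge there are gcd(|Δx|,|Δy|)+1 lattice points, so counting each shared vertex once the boundary has gcd(10,4) + gcd(0,1) + gcd(10,5) = 2+1+5 = 8.
Pick's theorem gives I = A − B/2 + 1 = 5 − 8/2 + 1 = 2, so the closed region contains I + B = 2 + 8 = 10 lattice points.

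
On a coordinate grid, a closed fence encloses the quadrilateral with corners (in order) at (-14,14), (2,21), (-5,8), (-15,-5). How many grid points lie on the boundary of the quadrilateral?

The number of boundary lattice points is Σ gcd(|Δx|,|Δy|) = gcd(16,7) + gcd(7,13) + gcd(10,13) + gcd(1,19) = 1+1+1+1 = 4.

4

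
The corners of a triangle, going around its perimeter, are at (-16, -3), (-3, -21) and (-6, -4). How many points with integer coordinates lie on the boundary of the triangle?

3

Along each edge there are gcd(|Δx|,|Δy|)+1 lattice points, so counting each shared vertex once the boundary has gcd(13,18) + gcd(3,17) + gcd(10,1) = 1+1+1 = 3.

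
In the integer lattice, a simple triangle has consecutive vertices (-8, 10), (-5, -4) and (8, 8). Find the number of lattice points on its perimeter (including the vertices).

4

The number of boundary lattice points is Σ gcd(|Δx|,|Δy|) = gcd(3,14) + gcd(13,12) + gcd(16,2) = 1+1+2 = 4.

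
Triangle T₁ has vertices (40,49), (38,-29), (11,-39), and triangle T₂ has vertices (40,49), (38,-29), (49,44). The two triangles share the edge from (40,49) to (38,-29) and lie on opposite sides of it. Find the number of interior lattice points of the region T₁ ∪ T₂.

1398

The union is the simple quadrilateral with vertices (40,49), (11,-39), (38,-29), (49,44) in order.
By the shoelace formula, twice the signed area is |(40·(-39) − 11·49) + (11·(-29) − 38·(-39)) + (38·44 − 49·(-29)) + (49·49 − 40·44)| = 2798, so the area is 1399.
Summing gcd(|Δx|,|Δy|) over the edges gives the boundary count: gcd(29,88) + gcd(27,10) + gcd(11,73) + gcd(9,5) = 1+1+1+1 = 4.
By Pick's theorem I = A − B/2 + 1 = 1399 − 4/2 + 1 = 1398.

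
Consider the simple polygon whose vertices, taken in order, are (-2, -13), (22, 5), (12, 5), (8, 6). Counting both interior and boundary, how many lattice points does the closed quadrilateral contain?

The shoelace formula gives twice the area as |[(-2)·5 − 22·(-13)] + [22·5 − 12·5] + [12·6 − 8·5] + [8·(-13) − (-2)·6]| = 266, so the area is 133.
Summing gcd(|Δx|,|Δy|) over the edges gives the boundary count: gcd(24,18) + gcd(10,0) + gcd(4,1) + gcd(10,19) = 6+10+1+1 = 18.
Pick's theorem gives I = A − B/2 + 1 = 133 − 18/2 + 1 = 125, so the closed region contains I + B = 125 + 18 = 143 lattice points.

143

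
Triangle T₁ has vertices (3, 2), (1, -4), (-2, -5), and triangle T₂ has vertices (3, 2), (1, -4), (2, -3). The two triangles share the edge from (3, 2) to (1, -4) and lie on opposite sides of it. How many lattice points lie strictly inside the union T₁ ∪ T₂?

The union is the simple quadrilateral with vertices (3, 2), (-2, -5), (1, -4), (2, -3) in order.
Using the shoelace formula, 2A = |[3·(-5) − (-2)·2] + [(-2)·(-4) − 1·(-5)] + [1·(-3) − 2·(-4)] + [2·2 − 3·(-3)]| = 20, so the area is 10.
The number of boundary lattice points is Σ gcd(|Δx|,|Δy|) = gcd(5,7) + gcd(3,1) + gcd(1,1) + gcd(1,5) = 1+1+1+1 = 4.
By Pick's theorem I = A − B/2 + 1 = 10 − 4/2 + 1 = 9.

9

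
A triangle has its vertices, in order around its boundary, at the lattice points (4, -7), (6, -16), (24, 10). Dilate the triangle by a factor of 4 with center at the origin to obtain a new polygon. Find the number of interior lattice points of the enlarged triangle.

Using the shoelace formula, 2A = |[4·(-16) − 6·(-7)] + [6·10 − 24·(-16)] + [24·(-7) − 4·10]| = 214, so the area is 107.
Summing gcd(|Δx|,|Δy|) over the edges gives the boundary count: gcd(2,9) + gcd(18,26) + gcd(20,17) = 1+2+1 = 4.
Scaling by 4 multiplies the area by 4² = 16 (so the new area is 1712) and multiplies the boundary lattice-point count by 4, giving 16.
By Pick's theorem, the interior count of the dilated polygon is 1712 − 16/2 + 1 = 1705.

1705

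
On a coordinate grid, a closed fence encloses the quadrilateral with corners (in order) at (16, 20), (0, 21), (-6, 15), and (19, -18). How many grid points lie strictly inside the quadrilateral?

Using the shoelace formula, 2A = |(16·21 − 0·20) + (0·15 − (-6)·21) + ((-6)·(-18) − 19·15) + (19·20 − 16·(-18))| = 953, so the area is 476.5.
The number of boundary lattice points is Σ gcd(|Δx|,|Δy|) = gcd(16,1) + gcd(6,6) + gcd(25,33) + gcd(3,38) = 1+6+1+1 = 9.
Pick's theorem gives I = A − B/2 + 1 = 476.5 − 9/2 + 1 = 473.

473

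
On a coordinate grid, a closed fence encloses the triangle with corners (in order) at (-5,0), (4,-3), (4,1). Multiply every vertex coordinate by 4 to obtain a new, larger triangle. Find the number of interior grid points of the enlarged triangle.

By the shoelace formula, twice the signed area is |((-5)·(-3) − 4·0) + (4·1 − 4·(-3)) + (4·0 − (-5)·1)| = 36, so the area is 18.
Along each edge there are gcd(|Δx|,|Δy|)+1 lattice points, so counting each shared vertex once the boundary has gcd(9,3) + gcd(0,4) + gcd(9,1) = 3+4+1 = 8.
Scaling by 4 multiplies the area by 4² = 16 (so the new area is 288) and multiplies the boundary lattice-point count by 4, giving 32.
By Pick's theorem, the interior count of the dilated polygon is 288 − 32/2 + 1 = 273.

273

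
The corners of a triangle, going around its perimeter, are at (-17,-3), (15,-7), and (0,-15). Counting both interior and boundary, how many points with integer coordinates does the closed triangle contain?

By the shoelace formula, twice the signed area is |[(-17)·(-7) − 15·(-3)] + [15·(-15) − 0·(-7)] + [0·(-3) − (-17)·(-15)]| = 316, so the area is 158.
The number of boundary lattice points is Σ gcd(|Δx|,|Δy|) = gcd(32,4) + gcd(15,8) + gcd(17,12) = 4+1+1 = 6.
Pick's theorem gives I = A − B/2 + 1 = 158 − 6/2 + 1 = 156, so the closed region contains I + B = 156 + 6 = 162 lattice points.

162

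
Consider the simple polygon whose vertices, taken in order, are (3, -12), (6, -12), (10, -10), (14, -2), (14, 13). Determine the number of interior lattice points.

The shoelace formula gives twice the area as |[3·(-12) − 6·(-12)] + [6·(-10) − 10·(-12)] + [10·(-2) − 14·(-10)] + [14·13 − 14·(-2)] + [14·(-12) − 3·13]| = 219, so the area is 219/2.
Along each edge there are gcd(|Δx|,|Δy|)+1 lattice points, so counting each shared vertex once the boundary has gcd(3,0) + gcd(4,2) + gcd(4,8) + gcd(0,15) + gcd(11,25) = 3+2+4+15+1 = 25.
By Pick's theorem A = I + B/2 − 1, so I = 219/2 − 25/2 + 1 = 98.

98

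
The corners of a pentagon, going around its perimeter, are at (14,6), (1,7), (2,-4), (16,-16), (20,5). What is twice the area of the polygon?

The shoelace formula gives twice the area as |(14·7 − 1·6) + (1·(-4) − 2·7) + (2·(-16) − 16·(-4)) + (16·5 − 20·(-16)) + (20·6 − 14·5)| = 556, so the area is 278.

556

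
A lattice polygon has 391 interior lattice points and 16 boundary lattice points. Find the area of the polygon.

398

Pick's theorem states A = I + B/2 − 1, so A = 391 + 16/2 − 1 = 398.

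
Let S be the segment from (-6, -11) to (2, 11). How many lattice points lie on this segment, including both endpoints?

The number of lattice points on a segment between lattice points is gcd(|Δx|,|Δy|) + 1 = gcd(8,22) + 1 = 2 + 1 = 3.

3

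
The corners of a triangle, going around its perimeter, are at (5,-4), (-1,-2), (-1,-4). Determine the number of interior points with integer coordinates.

2

By the shoelace formula, twice the signed area is |(5·(-2) − (-1)·(-4)) + ((-1)·(-4) − (-1)·(-2)) + ((-1)·(-4) − 5·(-4))| = 12, so the area is 6.
The number of boundary lattice points is Σ gcd(|Δx|,|Δy|) = gcd(6,2) + gcd(0,2) + gcd(6,0) = 2+2+6 = 10.
By Pick's theorem A = I + B/2 − 1, so I = 6 − 10/2 + 1 = 2.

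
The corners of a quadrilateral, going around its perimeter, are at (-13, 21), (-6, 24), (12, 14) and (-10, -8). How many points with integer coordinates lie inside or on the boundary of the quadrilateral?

428

By the shoelace formula, twice the signed area is |[(-13)·24 − (-6)·21] + [(-6)·14 − 12·24] + [12·(-8) − (-10)·14] + [(-10)·21 − (-13)·(-8)]| = 828, so the area is 414.
The number of boundary lattice points is Σ gcd(|Δx|,|Δy|) = gcd(7,3) + gcd(18,10) + gcd(22,22) + gcd(3,29) = 1+2+22+1 = 26.
Pick's theorem gives I = A − B/2 + 1 = 414 − 26/2 + 1 = 402, so the closed region contains I + B = 402 + 26 = 428 lattice points.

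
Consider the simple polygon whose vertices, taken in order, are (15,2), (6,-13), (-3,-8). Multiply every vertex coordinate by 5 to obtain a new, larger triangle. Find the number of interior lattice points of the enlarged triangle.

The shoelace formula gives twice the area as |(15·(-13) − 6·2) + (6·(-8) − (-3)·(-13)) + ((-3)·2 − 15·(-8))| = 180, so the area is 90.
Summing gcd(|Δx|,|Δy|) over the edges gives the boundary count: gcd(9,15) + gcd(9,5) + gcd(18,10) = 3+1+2 = 6.
Scaling by 5 multiplies the area by 5² = 25 (so the new area is 2250) and multiplies the boundary lattice-point count by 5, giving 30.
By Pick's theorem, the interior count of the dilated polygon is 2250 − 30/2 + 1 = 2236.

2236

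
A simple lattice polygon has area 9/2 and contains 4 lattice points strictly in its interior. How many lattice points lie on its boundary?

3

Pick's theorem gives A = I + B/2 − 1, so B = 2(A − I + 1) = 2(9/2 − 4 + 1) = 3.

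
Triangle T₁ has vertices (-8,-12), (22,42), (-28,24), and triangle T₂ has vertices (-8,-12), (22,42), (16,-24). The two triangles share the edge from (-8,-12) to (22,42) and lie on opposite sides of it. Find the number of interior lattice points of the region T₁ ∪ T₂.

The union is the simple quadrilateral with vertices (-8,-12), (-28,24), (22,42), (16,-24) in order.
The shoelace formula gives twice the area as |((-8)·24 − (-28)·(-12)) + ((-28)·42 − 22·24) + (22·(-24) − 16·42) + (16·(-12) − (-8)·(-24))| = 3816, so the area is 1908.
The number of boundary lattice points is Σ gcd(|Δx|,|Δy|) = gcd(20,36) + gcd(50,18) + gcd(6,66) + gcd(24,12) = 4+2+6+12 = 24.
By Pick's theorem I = A − B/2 + 1 = 1908 − 24/2 + 1 = 1897.

1897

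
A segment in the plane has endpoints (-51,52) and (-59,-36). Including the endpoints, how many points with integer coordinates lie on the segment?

The number of lattice points on a segment between lattice points is gcd(|Δx|,|Δy|) + 1 = gcd(8,88) + 1 = 8 + 1 = 9.

9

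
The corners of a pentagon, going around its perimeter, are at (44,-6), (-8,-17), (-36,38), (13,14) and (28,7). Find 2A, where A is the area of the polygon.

3487

Using the shoelace formula, 2A = |(44·(-17) − (-8)·(-6)) + ((-8)·38 − (-36)·(-17)) + ((-36)·14 − 13·38) + (13·7 − 28·14) + (28·(-6) − 44·7)| = 3487, so the area is 1743.5.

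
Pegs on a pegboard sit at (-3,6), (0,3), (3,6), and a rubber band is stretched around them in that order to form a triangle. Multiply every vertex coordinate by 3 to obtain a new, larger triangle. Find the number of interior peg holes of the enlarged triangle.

The shoelace formula gives twice the area as |[(-3)·3 − 0·6] + [0·6 − 3·3] + [3·6 − (-3)·6]| = 18, so the area is 9.
The number of boundary lattice points is Σ gcd(|Δx|,|Δy|) = gcd(3,3) + gcd(3,3) + gcd(6,0) = 3+3+6 = 12.
Scaling by 3 multiplies the area by 3² = 9 (so the new area is 81) and multiplies the boundary lattice-point count by 3, giving 36.
By Pick's theorem, the interior count of the dilated polygon is 81 − 36/2 + 1 = 64.

64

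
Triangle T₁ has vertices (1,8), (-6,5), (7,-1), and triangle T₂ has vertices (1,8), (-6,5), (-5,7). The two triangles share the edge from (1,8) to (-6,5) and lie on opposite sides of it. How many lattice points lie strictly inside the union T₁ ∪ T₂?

44

The union is the simple quadrilateral with vertices (1,8), (7,-1), (-6,5), (-5,7) in order.
By the shoelace formula, twice the signed area is |[1·(-1) − 7·8] + [7·5 − (-6)·(-1)] + [(-6)·7 − (-5)·5] + [(-5)·8 − 1·7]| = 92, so the area is 46.
The number of boundary lattice points is Σ gcd(|Δx|,|Δy|) = gcd(6,9) + gcd(13,6) + gcd(1,2) + gcd(6,1) = 3+1+1+1 = 6.
By Pick's theorem I = A − B/2 + 1 = 46 − 6/2 + 1 = 44.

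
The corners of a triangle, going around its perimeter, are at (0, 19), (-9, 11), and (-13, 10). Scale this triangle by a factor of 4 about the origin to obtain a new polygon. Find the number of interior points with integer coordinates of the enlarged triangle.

179

The shoelace formula gives twice the area as |(0·11 − (-9)·19) + ((-9)·10 − (-13)·11) + ((-13)·19 − 0·10)| = 23, so the area is 23/2.
The number of boundary lattice points is Σ gcd(|Δx|,|Δy|) = gcd(9,8) + gcd(4,1) + gcd(13,9) = 1+1+1 = 3.
Scaling by 4 multiplies the area by 4² = 16 (so the new area is 184) and multiplies the boundary lattice-point count by 4, giving 12.
By Pick's theorem, the interior count of the dilated polygon is 184 − 12/2 + 1 = 179.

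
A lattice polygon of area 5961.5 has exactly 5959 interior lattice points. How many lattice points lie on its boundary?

Pick's theorem gives A = I + B/2 − 1, so B = 2(A − I + 1) = 2(5961.5 − 5959 + 1) = 7.

7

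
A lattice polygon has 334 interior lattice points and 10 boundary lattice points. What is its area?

338

By Pick's theorem, A = I + B/2 − 1 = 334 + 10/2 − 1 = 338.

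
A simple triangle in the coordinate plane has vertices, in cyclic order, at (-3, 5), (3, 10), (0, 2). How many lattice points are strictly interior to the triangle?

By the shoelace formula, twice the signed area is |[(-3)·10 − 3·5] + [3·2 − 0·10] + [0·5 − (-3)·2]| = 33, so the area is 33/2.
The number of boundary lattice points is Σ gcd(|Δx|,|Δy|) = gcd(6,5) + gcd(3,8) + gcd(3,3) = 1+1+3 = 5.
By Pick's theorem A = I + B/2 − 1, so I = 33/2 − 5/2 + 1 = 15.

15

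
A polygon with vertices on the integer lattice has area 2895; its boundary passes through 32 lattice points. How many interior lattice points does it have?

From Pick's theorem, I = A − B/2 + 1 = 2895 − 32/2 + 1 = 2880.

2880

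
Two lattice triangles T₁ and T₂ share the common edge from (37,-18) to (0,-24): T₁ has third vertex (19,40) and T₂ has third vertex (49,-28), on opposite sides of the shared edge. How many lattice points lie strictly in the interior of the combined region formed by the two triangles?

The union is the simple quadrilateral with vertices (37,-18), (19,40), (0,-24), (49,-28) in order.
Using the shoelace formula, 2A = |(37·40 − 19·(-18)) + (19·(-24) − 0·40) + (0·(-28) − 49·(-24)) + (49·(-18) − 37·(-28))| = 2696, so the area is 1348.
The number of boundary lattice points is Σ gcd(|Δx|,|Δy|) = gcd(18,58) + gcd(19,64) + gcd(49,4) + gcd(12,10) = 2+1+1+2 = 6.
By Pick's theorem I = A − B/2 + 1 = 1348 − 6/2 + 1 = 1346.

1346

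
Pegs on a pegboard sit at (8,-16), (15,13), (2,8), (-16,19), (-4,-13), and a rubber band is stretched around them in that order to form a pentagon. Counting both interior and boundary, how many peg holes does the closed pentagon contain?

534

Using the shoelace formula, 2A = |(8·13 − 15·(-16)) + (15·8 − 2·13) + (2·19 − (-16)·8) + ((-16)·(-13) − (-4)·19) + ((-4)·(-16) − 8·(-13))| = 1056, so the area is 528.
The number of boundary lattice points is Σ gcd(|Δx|,|Δy|) = gcd(7,29) + gcd(13,5) + gcd(18,11) + gcd(12,32) + gcd(12,3) = 1+1+1+4+3 = 10.
Pick's theorem gives I = A − B/2 + 1 = 528 − 10/2 + 1 = 524, so the closed region contains I + B = 524 + 10 = 534 lattice points.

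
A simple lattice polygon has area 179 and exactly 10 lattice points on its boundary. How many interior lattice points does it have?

From Pick's theorem, I = A − B/2 + 1 = 179 − 10/2 + 1 = 175.

175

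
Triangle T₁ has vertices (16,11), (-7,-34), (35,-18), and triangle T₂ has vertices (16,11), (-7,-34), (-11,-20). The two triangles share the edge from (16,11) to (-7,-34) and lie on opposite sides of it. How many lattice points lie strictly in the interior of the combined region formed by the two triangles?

The union is the simple quadrilateral with vertices (16,11), (35,-18), (-7,-34), (-11,-20) in order.
The shoelace formula gives twice the area as |[16·(-18) − 35·11] + [35·(-34) − (-7)·(-18)] + [(-7)·(-20) − (-11)·(-34)] + [(-11)·11 − 16·(-20)]| = 2024, so the area is 1012.
The number of boundary lattice points is Σ gcd(|Δx|,|Δy|) = gcd(19,29) + gcd(42,16) + gcd(4,14) + gcd(27,31) = 1+2+2+1 = 6.
By Pick's theorem I = A − B/2 + 1 = 1012 − 6/2 + 1 = 1010.

1010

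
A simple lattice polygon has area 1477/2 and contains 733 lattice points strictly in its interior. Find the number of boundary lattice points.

13

Pick's theorem gives A = I + B/2 − 1, so B = 2(A − I + 1) = 2(1477/2 − 733 + 1) = 13.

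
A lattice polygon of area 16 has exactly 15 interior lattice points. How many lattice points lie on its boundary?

4

Pick's theorem gives A = I + B/2 − 1, so B = 2(A − I + 1) = 2(16 − 15 + 1) = 4.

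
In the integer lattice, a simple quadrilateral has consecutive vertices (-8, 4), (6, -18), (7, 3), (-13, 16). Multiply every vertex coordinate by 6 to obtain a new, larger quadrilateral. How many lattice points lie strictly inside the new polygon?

8824

By the shoelace formula, twice the signed area is |[(-8)·(-18) − 6·4] + [6·3 − 7·(-18)] + [7·16 − (-13)·3] + [(-13)·4 − (-8)·16]| = 491, so the area is 491/2.
Summing gcd(|Δx|,|Δy|) over the edges gives the boundary count: gcd(14,22) + gcd(1,21) + gcd(20,13) + gcd(5,12) = 2+1+1+1 = 5.
Scaling by 6 multiplies the area by 6² = 36 (so the new area is 8838) and multiplies the boundary lattice-point count by 6, giving 30.
By Pick's theorem, the interior count of the dilated polygon is 8838 − 30/2 + 1 = 8824.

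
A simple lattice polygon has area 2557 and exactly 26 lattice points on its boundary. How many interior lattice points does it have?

From Pick's theorem, I = A − B/2 + 1 = 2557 − 26/2 + 1 = 2545.

2545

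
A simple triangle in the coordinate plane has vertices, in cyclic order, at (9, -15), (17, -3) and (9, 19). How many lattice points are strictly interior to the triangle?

117

By the shoelace formula, twice the signed area is |[9·(-3) − 17·(-15)] + [17·19 − 9·(-3)] + [9·(-15) − 9·19]| = 272, so the area is 136.
Along each edge there are gcd(|Δx|,|Δy|)+1 lattice points, so counting each shared vertex once the boundary has gcd(8,12) + gcd(8,22) + gcd(0,34) = 4+2+34 = 40.
By Pick's theorem A = I + B/2 − 1, so I = 136 − 40/2 + 1 = 117.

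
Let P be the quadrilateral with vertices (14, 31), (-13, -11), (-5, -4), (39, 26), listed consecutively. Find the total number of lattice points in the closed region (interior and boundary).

The shoelace formula gives twice the area as |[14·(-11) − (-13)·31] + [(-13)·(-4) − (-5)·(-11)] + [(-5)·26 − 39·(-4)] + [39·31 − 14·26]| = 1117, so the area is 1117/2.
The number of boundary lattice points is Σ gcd(|Δx|,|Δy|) = gcd(27,42) + gcd(8,7) + gcd(44,30) + gcd(25,5) = 3+1+2+5 = 11.
Pick's theorem gives I = A − B/2 + 1 = 1117/2 − 11/2 + 1 = 554, so the closed region contains I + B = 554 + 11 = 565 lattice points.

565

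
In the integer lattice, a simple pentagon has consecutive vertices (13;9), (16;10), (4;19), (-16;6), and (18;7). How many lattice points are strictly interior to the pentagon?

212

Using the shoelace formula, 2A = |(13·10 − 16·9) + (16·19 − 4·10) + (4·6 − (-16)·19) + ((-16)·7 − 18·6) + (18·9 − 13·7)| = 429, so the area is 214.5.
Summing gcd(|Δx|,|Δy|) over the edges gives the boundary count: gcd(3,1) + gcd(12,9) + gcd(20,13) + gcd(34,1) + gcd(5,2) = 1+3+1+1+1 = 7.
Pick's theorem gives I = A − B/2 + 1 = 214.5 − 7/2 + 1 = 212.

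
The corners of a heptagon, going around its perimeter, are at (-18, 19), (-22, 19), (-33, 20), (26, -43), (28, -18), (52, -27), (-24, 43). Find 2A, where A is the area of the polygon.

3984

Using the shoelace formula, 2A = |[(-18)·19 − (-22)·19] + [(-22)·20 − (-33)·19] + [(-33)·(-43) − 26·20] + [26·(-18) − 28·(-43)] + [28·(-27) − 52·(-18)] + [52·43 − (-24)·(-27)] + [(-24)·19 − (-18)·43]| = 3984, so the area is 1992.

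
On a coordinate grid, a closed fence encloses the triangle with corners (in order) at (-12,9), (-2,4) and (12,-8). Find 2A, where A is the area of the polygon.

50

By the shoelace formula, twice the signed area is |((-12)·4 − (-2)·9) + ((-2)·(-8) − 12·4) + (12·9 − (-12)·(-8))| = 50, so the area is 25.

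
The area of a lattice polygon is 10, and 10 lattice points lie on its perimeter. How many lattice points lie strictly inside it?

From Pick's theorem, I = A − B/2 + 1 = 10 − 10/2 + 1 = 6.

6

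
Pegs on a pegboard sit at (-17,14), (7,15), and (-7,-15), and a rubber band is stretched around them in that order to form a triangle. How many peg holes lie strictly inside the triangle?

Using the shoelace formula, 2A = |((-17)·15 − 7·14) + (7·(-15) − (-7)·15) + ((-7)·14 − (-17)·(-15))| = 706, so the area is 353.
The number of boundary lattice points is Σ gcd(|Δx|,|Δy|) = gcd(24,1) + gcd(14,30) + gcd(10,29) = 1+2+1 = 4.
By Pick's theorem A = I + B/2 − 1, so I = 353 − 4/2 + 1 = 352.

352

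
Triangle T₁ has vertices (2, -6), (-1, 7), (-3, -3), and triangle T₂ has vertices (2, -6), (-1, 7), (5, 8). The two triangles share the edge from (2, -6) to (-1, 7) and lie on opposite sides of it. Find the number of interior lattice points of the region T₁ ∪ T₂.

67

The union is the simple quadrilateral with vertices (2, -6), (-3, -3), (-1, 7), (5, 8) in order.
By the shoelace formula, twice the signed area is |(2·(-3) − (-3)·(-6)) + ((-3)·7 − (-1)·(-3)) + ((-1)·8 − 5·7) + (5·(-6) − 2·8)| = 137, so the area is 137/2.
Summing gcd(|Δx|,|Δy|) over the edges gives the boundary count: gcd(5,3) + gcd(2,10) + gcd(6,1) + gcd(3,14) = 1+2+1+1 = 5.
By Pick's theorem I = A − B/2 + 1 = 137/2 − 5/2 + 1 = 67.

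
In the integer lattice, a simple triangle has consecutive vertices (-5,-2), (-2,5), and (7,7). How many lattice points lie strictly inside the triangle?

27

Using the shoelace formula, 2A = |((-5)·5 − (-2)·(-2)) + ((-2)·7 − 7·5) + (7·(-2) − (-5)·7)| = 57, so the area is 28.5.
Summing gcd(|Δx|,|Δy|) over the edges gives the boundary count: gcd(3,7) + gcd(9,2) + gcd(12,9) = 1+1+3 = 5.
By Pick's theorem A = I + B/2 − 1, so I = 28.5 − 5/2 + 1 = 27.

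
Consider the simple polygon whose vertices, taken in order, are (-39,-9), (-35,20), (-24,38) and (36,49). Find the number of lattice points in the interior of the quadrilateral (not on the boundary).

1450

Using the shoelace formula, 2A = |((-39)·20 − (-35)·(-9)) + ((-35)·38 − (-24)·20) + ((-24)·49 − 36·38) + (36·(-9) − (-39)·49)| = 2902, so the area is 1451.
Along each edge there are gcd(|Δx|,|Δy|)+1 lattice points, so counting each shared vertex once the boundary has gcd(4,29) + gcd(11,18) + gcd(60,11) + gcd(75,58) = 1+1+1+1 = 4.
Pick's theorem gives I = A − B/2 + 1 = 1451 − 4/2 + 1 = 1450.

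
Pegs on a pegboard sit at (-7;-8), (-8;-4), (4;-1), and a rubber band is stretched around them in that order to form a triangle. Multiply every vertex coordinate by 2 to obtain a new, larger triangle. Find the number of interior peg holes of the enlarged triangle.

98

By the shoelace formula, twice the signed area is |((-7)·(-4) − (-8)·(-8)) + ((-8)·(-1) − 4·(-4)) + (4·(-8) − (-7)·(-1))| = 51, so the area is 25.5.
Along each edge there are gcd(|Δx|,|Δy|)+1 lattice points, so counting each shared vertex once the boundary has gcd(1,4) + gcd(12,3) + gcd(11,7) = 1+3+1 = 5.
Scaling by 2 multiplies the area by 2² = 4 (so the new area is 102) and multiplies the boundary lattice-point count by 2, giving 10.
By Pick's theorem, the interior count of the dilated polygon is 102 − 10/2 + 1 = 98.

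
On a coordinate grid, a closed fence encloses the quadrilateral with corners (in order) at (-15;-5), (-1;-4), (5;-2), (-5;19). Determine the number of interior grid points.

234

Using the shoelace formula, 2A = |[(-15)·(-4) − (-1)·(-5)] + [(-1)·(-2) − 5·(-4)] + [5·19 − (-5)·(-2)] + [(-5)·(-5) − (-15)·19]| = 472, so the area is 236.
Along each edge there are gcd(|Δx|,|Δy|)+1 lattice points, so counting each shared vertex once the boundary has gcd(14,1) + gcd(6,2) + gcd(10,21) + gcd(10,24) = 1+2+1+2 = 6.
By Pick's theorem A = I + B/2 − 1, so I = 236 − 6/2 + 1 = 234.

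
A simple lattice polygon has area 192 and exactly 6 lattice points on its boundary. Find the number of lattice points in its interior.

From Pick's theorem, I = A − B/2 + 1 = 192 − 6/2 + 1 = 190.

190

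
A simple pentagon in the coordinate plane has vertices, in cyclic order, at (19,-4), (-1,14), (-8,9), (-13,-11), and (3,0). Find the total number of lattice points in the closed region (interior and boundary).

By the shoelace formula, twice the signed area is |[19·14 − (-1)·(-4)] + [(-1)·9 − (-8)·14] + [(-8)·(-11) − (-13)·9] + [(-13)·0 − 3·(-11)] + [3·(-4) − 19·0]| = 591, so the area is 295.5.
Along each edge there are gcd(|Δx|,|Δy|)+1 lattice points, so counting each shared vertex once the boundary has gcd(20,18) + gcd(7,5) + gcd(5,20) + gcd(16,11) + gcd(16,4) = 2+1+5+1+4 = 13.
Pick's theorem gives I = A − B/2 + 1 = 295.5 − 13/2 + 1 = 290, so the closed region contains I + B = 290 + 13 = 303 lattice points.

303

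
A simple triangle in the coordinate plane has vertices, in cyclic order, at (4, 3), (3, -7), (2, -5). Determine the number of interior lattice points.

5

By the shoelace formula, twice the signed area is |[4·(-7) − 3·3] + [3·(-5) − 2·(-7)] + [2·3 − 4·(-5)]| = 12, so the area is 6.
Along each edge there are gcd(|Δx|,|Δy|)+1 lattice points, so counting each shared vertex once the boundary has gcd(1,10) + gcd(1,2) + gcd(2,8) = 1+1+2 = 4.
By Pick's theorem A = I + B/2 − 1, so I = 6 − 4/2 + 1 = 5.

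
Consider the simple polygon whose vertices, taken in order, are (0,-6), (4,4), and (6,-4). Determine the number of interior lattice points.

Using the shoelace formula, 2A = |[0·4 − 4·(-6)] + [4·(-4) − 6·4] + [6·(-6) − 0·(-4)]| = 52, so the area is 26.
The number of boundary lattice points is Σ gcd(|Δx|,|Δy|) = gcd(4,10) + gcd(2,8) + gcd(6,2) = 2+2+2 = 6.
By Pick's theorem A = I + B/2 − 1, so I = 26 − 6/2 + 1 = 24.

24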